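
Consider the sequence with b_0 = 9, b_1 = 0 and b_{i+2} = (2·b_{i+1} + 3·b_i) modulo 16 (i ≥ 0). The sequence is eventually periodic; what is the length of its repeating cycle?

We have b_0 = 9; b_1 = 0; b_2 = 11; b_3 = 6; b_4 = 13; b_5 = 12; b_6 = 15; b_7 = 2; b_8 = 1; b_9 = 8; b_{10} = 3; b_{11} = 14; b_{12} = 5; b_{13} = 4; b_{14} = 7; b_{15} = 10; b_{16} = 9; b_{17} = 0.
The sequence repeats with period 16.

16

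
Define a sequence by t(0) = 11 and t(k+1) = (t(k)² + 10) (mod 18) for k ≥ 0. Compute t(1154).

17

t(0) = 11, t(1) = 5, t(2) = 17, t(3) = 11.
The sequence repeats with period 3.
(1154 - 0) mod 3 = 2, so t(1154) = t(2) = 17.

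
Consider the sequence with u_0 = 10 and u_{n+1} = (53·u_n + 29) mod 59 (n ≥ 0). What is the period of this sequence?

Listing terms: u_0 = 10,  u_1 = 28,  u_2 = 38,  u_3 = 37,  u_4 = 43,  u_5 = 7,  u_6 = 46,  u_7 = 48,  u_8 = 36,  u_9 = 49,  u_{10} = 30,  u_{11} = 26,  u_{12} = 50,  u_{13} = 24,  u_{14} = 3,  u_{15} = 11,  u_{16} = 22,  u_{17} = 15,  u_{18} = 57,  u_{19} = 41,  u_{20} = 19,  u_{21} = 33,  u_{22} = 8,  u_{23} = 40,  u_{24} = 25,  u_{25} = 56,  u_{26} = 47,  u_{27} = 42,  u_{28} = 13,  u_{29} = 10.
The sequence repeats with period 29.

29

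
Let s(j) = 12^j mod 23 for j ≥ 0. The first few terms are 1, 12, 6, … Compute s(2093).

We have s(0) = 1, s(1) = 12, s(2) = 6, s(3) = 3, s(4) = 13, s(5) = 18, s(6) = 9, s(7) = 16, s(8) = 8, s(9) = 4, s(10) = 2, s(11) = 1.
The sequence repeats with period 11.
So s(2093) = s(0 + ((2093-0) mod 11)) = s(3) = 3.

3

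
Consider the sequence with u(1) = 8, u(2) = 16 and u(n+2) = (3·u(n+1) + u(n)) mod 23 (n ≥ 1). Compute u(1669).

Listing terms: u(1) = 8; u(2) = 16; u(3) = 10; u(4) = 0; u(5) = 10; u(6) = 7; u(7) = 8; u(8) = 8; u(9) = 9; u(10) = 12; u(11) = 22; u(12) = 9; u(13) = 3; u(14) = 18; u(15) = 11; u(16) = 5; u(17) = 3; u(18) = 14; u(19) = 22; u(20) = 11; u(21) = 9; u(22) = 15; u(23) = 8; u(24) = 16.
Since (u(23), u(24)) = (u(1), u(2)) = (8, 16) (two consecutive terms determine the rest), the sequence is periodic with period 22.
So u(1669) = u(1 + ((1669-1) mod 22)) = u(19) = 22.

22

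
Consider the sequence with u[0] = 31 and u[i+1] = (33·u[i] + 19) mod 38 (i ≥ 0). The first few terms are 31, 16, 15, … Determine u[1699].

We have u[0] = 31,  u[1] = 16,  u[2] = 15,  u[3] = 20,  u[4] = 33,  u[5] = 6,  u[6] = 27,  u[7] = 36,  u[8] = 29,  u[9] = 26,  u[10] = 3,  u[11] = 4,  u[12] = 37,  u[13] = 24,  u[14] = 13,  u[15] = 30,  u[16] = 21,  u[17] = 28,  u[18] = 31.
Since u[18] = u[0] = 31, the sequence is periodic with period 18.
(1699 - 0) mod 18 = 7, so u[1699] = u[7] = 36.

36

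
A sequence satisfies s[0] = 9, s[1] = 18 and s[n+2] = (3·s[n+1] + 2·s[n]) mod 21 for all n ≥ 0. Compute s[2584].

6

Listing terms: s[0] = 9, s[1] = 18, s[2] = 9, s[3] = 0, s[4] = 18, s[5] = 12, s[6] = 9, s[7] = 9, s[8] = 3, s[9] = 6, s[10] = 3, s[11] = 0, s[12] = 6, s[13] = 18, s[14] = 3, s[15] = 3, s[16] = 15, s[17] = 9, s[18] = 15, s[19] = 0, s[20] = 9, s[21] = 6, s[22] = 15, s[23] = 15, s[24] = 12, s[25] = 3, s[26] = 12, s[27] = 0, s[28] = 3, s[29] = 9, s[30] = 12, s[31] = 12, s[32] = 18, s[33] = 15, s[34] = 18, s[35] = 0, s[36] = 15, s[37] = 3, s[38] = 18, s[39] = 18, s[40] = 6, s[41] = 12, s[42] = 6, s[43] = 0, s[44] = 12, s[45] = 15, s[46] = 6, s[47] = 6, s[48] = 9, s[49] = 18.
Since (s[48], s[49]) = (s[0], s[1]) = (9, 18) (two consecutive terms determine the rest), the sequence is periodic with period 48.
(2584 - 0) mod 48 = 40, so s[2584] = s[40] = 6.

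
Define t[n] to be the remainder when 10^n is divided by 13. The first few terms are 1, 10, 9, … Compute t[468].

Computing terms: t[0] = 1,  t[1] = 10,  t[2] = 9,  t[3] = 12,  t[4] = 3,  t[5] = 4,  t[6] = 1.
Since t[6] = t[0] = 1, the sequence is periodic with period 6.
(468 - 0) mod 6 = 0, so t[468] = t[0] = 1.

1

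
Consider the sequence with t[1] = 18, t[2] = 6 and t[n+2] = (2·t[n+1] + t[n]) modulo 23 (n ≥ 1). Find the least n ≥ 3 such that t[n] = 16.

Computing terms: t[1] = 18; t[2] = 6; t[3] = 7; t[4] = 20; t[5] = 1; t[6] = 22; t[7] = 22; t[8] = 20; t[9] = 16; t[10] = 6; t[11] = 5; t[12] = 16; t[13] = 14; t[14] = 21; t[15] = 10; t[16] = 18; t[17] = 0; t[18] = 18; t[19] = 13; t[20] = 21; t[21] = 9; t[22] = 16; t[23] = 18; t[24] = 6.
Since (t[23], t[24]) = (t[1], t[2]) = (18, 6) (two consecutive terms determine the rest), the sequence is periodic with period 22.
The value 16 first appears (with n ≥ 3) at t[9].

9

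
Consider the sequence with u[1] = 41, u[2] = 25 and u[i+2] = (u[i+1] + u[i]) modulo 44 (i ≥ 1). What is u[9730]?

39

Computing terms: u[1] = 41; u[2] = 25; u[3] = 22; u[4] = 3; u[5] = 25; u[6] = 28; u[7] = 9; u[8] = 37; u[9] = 2; u[10] = 39; u[11] = 41; u[12] = 36; u[13] = 33; u[14] = 25; u[15] = 14; u[16] = 39; u[17] = 9; u[18] = 4; u[19] = 13; u[20] = 17; u[21] = 30; u[22] = 3; u[23] = 33; u[24] = 36; u[25] = 25; u[26] = 17; u[27] = 42; u[28] = 15; u[29] = 13; u[30] = 28; u[31] = 41; u[32] = 25.
Since (u[31], u[32]) = (u[1], u[2]) = (41, 25) (two consecutive terms determine the rest), the sequence is periodic with period 30.
(9730 - 1) mod 30 = 9, so u[9730] = u[10] = 39.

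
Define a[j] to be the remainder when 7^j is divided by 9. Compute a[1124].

4

Computing terms: a[1] = 7; a[2] = 4; a[3] = 1; a[4] = 7.
The sequence repeats with period 3.
(1124 - 1) mod 3 = 1, so a[1124] = a[2] = 4.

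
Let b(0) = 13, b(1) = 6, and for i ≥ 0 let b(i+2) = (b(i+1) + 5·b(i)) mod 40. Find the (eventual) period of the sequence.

Listing terms: b(0) = 13,  b(1) = 6,  b(2) = 31,  b(3) = 21,  b(4) = 16,  b(5) = 1,  b(6) = 1,  b(7) = 6,  b(8) = 11,  b(9) = 1,  b(10) = 16,  b(11) = 21,  b(12) = 21,  b(13) = 6,  b(14) = 31.
Since (b(13), b(14)) = (b(1), b(2)) = (6, 31) (two consecutive terms determine the rest), the sequence is eventually periodic: after a pre-period of length 1 it cycles with period 12.

12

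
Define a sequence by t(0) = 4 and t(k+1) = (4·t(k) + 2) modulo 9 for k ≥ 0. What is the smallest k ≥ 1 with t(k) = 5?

8

Computing terms: t(0) = 4, t(1) = 0, t(2) = 2, t(3) = 1, t(4) = 6, t(5) = 8, t(6) = 7, t(7) = 3, t(8) = 5, t(9) = 4.
The sequence repeats with period 9.
The value 5 first appears (with k ≥ 1) at t(8).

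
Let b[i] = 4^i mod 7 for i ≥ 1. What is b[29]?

2

b[1] = 4, b[2] = 2, b[3] = 1, b[4] = 4.
The sequence repeats with period 3.
(29 - 1) mod 3 = 1, so b[29] = b[2] = 2.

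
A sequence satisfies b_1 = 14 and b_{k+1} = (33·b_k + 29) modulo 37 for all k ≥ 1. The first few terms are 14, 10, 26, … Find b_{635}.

Computing terms: b_1 = 14; b_2 = 10; b_3 = 26; b_4 = 36; b_5 = 33; b_6 = 8; b_7 = 34; b_8 = 4; b_9 = 13; b_{10} = 14.
Since b_{10} = b_1 = 14, the sequence is periodic with period 9.
So b_{635} = b_{1 + ((635-1) mod 9)} = b_5 = 33.

33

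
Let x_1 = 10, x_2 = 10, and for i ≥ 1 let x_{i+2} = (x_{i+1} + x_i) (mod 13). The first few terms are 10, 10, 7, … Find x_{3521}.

0

x_1 = 10,  x_2 = 10,  x_3 = 7,  x_4 = 4,  x_5 = 11,  x_6 = 2,  x_7 = 0,  x_8 = 2,  x_9 = 2,  x_{10} = 4,  x_{11} = 6,  x_{12} = 10,  x_{13} = 3,  x_{14} = 0,  x_{15} = 3,  x_{16} = 3,  x_{17} = 6,  x_{18} = 9,  x_{19} = 2,  x_{20} = 11,  x_{21} = 0,  x_{22} = 11,  x_{23} = 11,  x_{24} = 9,  x_{25} = 7,  x_{26} = 3,  x_{27} = 10,  x_{28} = 0,  x_{29} = 10,  x_{30} = 10.
Since (x_{29}, x_{30}) = (x_1, x_2) = (10, 10) (two consecutive terms determine the rest), the sequence is periodic with period 28.
So x_{3521} = x_{1 + ((3521-1) mod 28)} = x_{21} = 0.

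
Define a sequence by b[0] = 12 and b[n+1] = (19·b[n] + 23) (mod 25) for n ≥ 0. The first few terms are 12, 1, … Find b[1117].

Listing terms: b[0] = 12; b[1] = 1; b[2] = 17; b[3] = 21; b[4] = 22; b[5] = 16; b[6] = 2; b[7] = 11; b[8] = 7; b[9] = 6; b[10] = 12.
The sequence repeats with period 10.
So b[1117] = b[0 + ((1117-0) mod 10)] = b[7] = 11.

11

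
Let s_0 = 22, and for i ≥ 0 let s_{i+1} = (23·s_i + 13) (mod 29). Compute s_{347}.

7

We have s_0 = 22,  s_1 = 26,  s_2 = 2,  s_3 = 1,  s_4 = 7,  s_5 = 0,  s_6 = 13,  s_7 = 22.
The sequence repeats with period 7.
(347 - 0) mod 7 = 4, so s_{347} = s_4 = 7.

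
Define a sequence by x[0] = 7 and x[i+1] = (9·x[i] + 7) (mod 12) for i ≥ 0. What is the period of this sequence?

We have x[0] = 7; x[1] = 10; x[2] = 1; x[3] = 4; x[4] = 7.
The sequence repeats with period 4.

4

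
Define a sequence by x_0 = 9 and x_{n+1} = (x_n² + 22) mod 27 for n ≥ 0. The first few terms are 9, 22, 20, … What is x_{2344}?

Computing terms: x_0 = 9,  x_1 = 22,  x_2 = 20,  x_3 = 17,  x_4 = 14,  x_5 = 2,  x_6 = 26,  x_7 = 23,  x_8 = 11,  x_9 = 8,  x_{10} = 5,  x_{11} = 20.
Since x_{11} = x_2 = 20, the sequence is eventually periodic: after a pre-period of length 2 it cycles with period 9.
For n ≥ 2, x_n depends only on (n - 2) mod 9. (2344 - 2) mod 9 = 2, so x_{2344} = x_4 = 14.

14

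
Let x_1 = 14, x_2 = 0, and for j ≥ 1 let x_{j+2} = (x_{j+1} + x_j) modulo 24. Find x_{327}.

Listing terms: x_1 = 14; x_2 = 0; x_3 = 14; x_4 = 14; x_5 = 4; x_6 = 18; x_7 = 22; x_8 = 16; x_9 = 14; x_{10} = 6; x_{11} = 20; x_{12} = 2; x_{13} = 22; x_{14} = 0; x_{15} = 22; x_{16} = 22; x_{17} = 20; x_{18} = 18; x_{19} = 14; x_{20} = 8; x_{21} = 22; x_{22} = 6; x_{23} = 4; x_{24} = 10; x_{25} = 14; x_{26} = 0.
The sequence repeats with period 24.
So x_{327} = x_{1 + ((327-1) mod 24)} = x_{15} = 22.

22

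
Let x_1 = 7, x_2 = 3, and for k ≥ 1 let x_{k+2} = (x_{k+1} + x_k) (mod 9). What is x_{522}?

0

x_1 = 7,  x_2 = 3,  x_3 = 1,  x_4 = 4,  x_5 = 5,  x_6 = 0,  x_7 = 5,  x_8 = 5,  x_9 = 1,  x_{10} = 6,  x_{11} = 7,  x_{12} = 4,  x_{13} = 2,  x_{14} = 6,  x_{15} = 8,  x_{16} = 5,  x_{17} = 4,  x_{18} = 0,  x_{19} = 4,  x_{20} = 4,  x_{21} = 8,  x_{22} = 3,  x_{23} = 2,  x_{24} = 5,  x_{25} = 7,  x_{26} = 3.
The sequence repeats with period 24.
(522 - 1) mod 24 = 17, so x_{522} = x_{18} = 0.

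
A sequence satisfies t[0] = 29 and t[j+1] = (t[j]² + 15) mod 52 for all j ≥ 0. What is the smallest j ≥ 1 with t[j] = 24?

1

Computing terms: t[0] = 29; t[1] = 24; t[2] = 19; t[3] = 12; t[4] = 3; t[5] = 24.
Since t[5] = t[1] = 24, the sequence is eventually periodic: after a pre-period of length 1 it cycles with period 4.
The value 24 first appears (with j ≥ 1) at t[1].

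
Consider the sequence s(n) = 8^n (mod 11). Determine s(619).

7

We have s(1) = 8; s(2) = 9; s(3) = 6; s(4) = 4; s(5) = 10; s(6) = 3; s(7) = 2; s(8) = 5; s(9) = 7; s(10) = 1; s(11) = 8.
The sequence repeats with period 10.
So s(619) = s(1 + ((619-1) mod 10)) = s(9) = 7.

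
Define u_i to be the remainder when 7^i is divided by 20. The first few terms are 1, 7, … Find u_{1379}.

3

We have u_0 = 1, u_1 = 7, u_2 = 9, u_3 = 3, u_4 = 1.
The sequence repeats with period 4.
(1379 - 0) mod 4 = 3, so u_{1379} = u_3 = 3.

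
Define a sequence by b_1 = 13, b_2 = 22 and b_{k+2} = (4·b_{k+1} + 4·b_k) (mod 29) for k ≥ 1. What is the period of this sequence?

b_1 = 13; b_2 = 22; b_3 = 24; b_4 = 10; b_5 = 20; b_6 = 4; b_7 = 9; b_8 = 23; b_9 = 12; b_{10} = 24; b_{11} = 28; b_{12} = 5; b_{13} = 16; b_{14} = 26; b_{15} = 23; b_{16} = 22; b_{17} = 6; b_{18} = 25; b_{19} = 8; b_{20} = 16; b_{21} = 9; b_{22} = 13; b_{23} = 1; b_{24} = 27; b_{25} = 25; b_{26} = 5; b_{27} = 4; b_{28} = 7; b_{29} = 15; b_{30} = 1; b_{31} = 6; b_{32} = 28; b_{33} = 20; b_{34} = 18; b_{35} = 7; b_{36} = 13; b_{37} = 22.
Since (b_{36}, b_{37}) = (b_1, b_2) = (13, 22) (two consecutive terms determine the rest), the sequence is periodic with period 35.

35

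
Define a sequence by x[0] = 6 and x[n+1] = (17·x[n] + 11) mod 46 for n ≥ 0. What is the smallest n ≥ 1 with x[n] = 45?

We have x[0] = 6; x[1] = 21; x[2] = 0; x[3] = 11; x[4] = 14; x[5] = 19; x[6] = 12; x[7] = 31; x[8] = 32; x[9] = 3; x[10] = 16; x[11] = 7; x[12] = 38; x[13] = 13; x[14] = 2; x[15] = 45; x[16] = 40; x[17] = 1; x[18] = 28; x[19] = 27; x[20] = 10; x[21] = 43; x[22] = 6.
Since x[22] = x[0] = 6, the sequence is periodic with period 22.
The value 45 first appears (with n ≥ 1) at x[15].

15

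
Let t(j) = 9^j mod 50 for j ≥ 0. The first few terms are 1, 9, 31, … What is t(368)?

21

Computing terms: t(0) = 1; t(1) = 9; t(2) = 31; t(3) = 29; t(4) = 11; t(5) = 49; t(6) = 41; t(7) = 19; t(8) = 21; t(9) = 39; t(10) = 1.
Since t(10) = t(0) = 1, the sequence is periodic with period 10.
So t(368) = t(0 + ((368-0) mod 10)) = t(8) = 21.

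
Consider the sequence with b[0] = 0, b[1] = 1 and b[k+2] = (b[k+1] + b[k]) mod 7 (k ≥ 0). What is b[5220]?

3

Computing terms: b[0] = 0,  b[1] = 1,  b[2] = 1,  b[3] = 2,  b[4] = 3,  b[5] = 5,  b[6] = 1,  b[7] = 6,  b[8] = 0,  b[9] = 6,  b[10] = 6,  b[11] = 5,  b[12] = 4,  b[13] = 2,  b[14] = 6,  b[15] = 1,  b[16] = 0,  b[17] = 1.
Since (b[16], b[17]) = (b[0], b[1]) = (0, 1) (two consecutive terms determine the rest), the sequence is periodic with period 16.
So b[5220] = b[0 + ((5220-0) mod 16)] = b[4] = 3.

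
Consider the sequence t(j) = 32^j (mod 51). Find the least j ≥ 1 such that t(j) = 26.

3

We have t(0) = 1,  t(1) = 32,  t(2) = 4,  t(3) = 26,  t(4) = 16,  t(5) = 2,  t(6) = 13,  t(7) = 8,  t(8) = 1.
Since t(8) = t(0) = 1, the sequence is periodic with period 8.
The value 26 first appears (with j ≥ 1) at t(3).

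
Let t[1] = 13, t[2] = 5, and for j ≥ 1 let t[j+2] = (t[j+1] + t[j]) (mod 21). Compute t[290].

5

t[1] = 13; t[2] = 5; t[3] = 18; t[4] = 2; t[5] = 20; t[6] = 1; t[7] = 0; t[8] = 1; t[9] = 1; t[10] = 2; t[11] = 3; t[12] = 5; t[13] = 8; t[14] = 13; t[15] = 0; t[16] = 13; t[17] = 13; t[18] = 5.
Since (t[17], t[18]) = (t[1], t[2]) = (13, 5) (two consecutive terms determine the rest), the sequence is periodic with period 16.
So t[290] = t[1 + ((290-1) mod 16)] = t[2] = 5.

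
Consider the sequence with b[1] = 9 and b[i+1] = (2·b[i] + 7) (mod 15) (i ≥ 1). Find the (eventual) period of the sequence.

4

Computing terms: b[1] = 9, b[2] = 10, b[3] = 12, b[4] = 1, b[5] = 9.
Since b[5] = b[1] = 9, the sequence is periodic with period 4.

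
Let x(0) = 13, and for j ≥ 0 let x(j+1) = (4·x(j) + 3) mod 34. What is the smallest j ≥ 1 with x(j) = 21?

x(0) = 13,  x(1) = 21,  x(2) = 19,  x(3) = 11,  x(4) = 13.
The sequence repeats with period 4.
The value 21 first appears (with j ≥ 1) at x(1).

1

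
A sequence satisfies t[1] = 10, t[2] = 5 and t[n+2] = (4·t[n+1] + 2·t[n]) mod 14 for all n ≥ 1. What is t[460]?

12

We have t[1] = 10; t[2] = 5; t[3] = 12; t[4] = 2; t[5] = 4; t[6] = 6; t[7] = 4; t[8] = 0; t[9] = 8; t[10] = 4; t[11] = 4; t[12] = 10; t[13] = 6; t[14] = 2; t[15] = 6; t[16] = 0; t[17] = 12; t[18] = 6; t[19] = 6; t[20] = 8; t[21] = 2; t[22] = 10; t[23] = 2; t[24] = 0; t[25] = 4; t[26] = 2; t[27] = 2; t[28] = 12; t[29] = 10; t[30] = 8; t[31] = 10; t[32] = 0; t[33] = 6; t[34] = 10; t[35] = 10; t[36] = 4; t[37] = 8; t[38] = 12; t[39] = 8; t[40] = 0; t[41] = 2; t[42] = 8; t[43] = 8; t[44] = 6; t[45] = 12; t[46] = 4; t[47] = 12; t[48] = 0; t[49] = 10; t[50] = 12; t[51] = 12; t[52] = 2.
Since (t[51], t[52]) = (t[3], t[4]) = (12, 2) (two consecutive terms determine the rest), the sequence is eventually periodic: after a pre-period of length 2 it cycles with period 48.
For n ≥ 3, t[n] depends only on (n - 3) mod 48. (460 - 3) mod 48 = 25, so t[460] = t[28] = 12.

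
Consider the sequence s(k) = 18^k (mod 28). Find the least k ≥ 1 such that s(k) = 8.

Computing terms: s(0) = 1, s(1) = 18, s(2) = 16, s(3) = 8, s(4) = 4, s(5) = 16.
Since s(5) = s(2) = 16, the sequence is eventually periodic: after a pre-period of length 2 it cycles with period 3.
The value 8 first appears (with k ≥ 1) at s(3).

3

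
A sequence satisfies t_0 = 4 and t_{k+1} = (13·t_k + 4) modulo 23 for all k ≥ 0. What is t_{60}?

t_0 = 4,  t_1 = 10,  t_2 = 19,  t_3 = 21,  t_4 = 1,  t_5 = 17,  t_6 = 18,  t_7 = 8,  t_8 = 16,  t_9 = 5,  t_{10} = 0,  t_{11} = 4.
Since t_{11} = t_0 = 4, the sequence is periodic with period 11.
(60 - 0) mod 11 = 5, so t_{60} = t_5 = 17.

17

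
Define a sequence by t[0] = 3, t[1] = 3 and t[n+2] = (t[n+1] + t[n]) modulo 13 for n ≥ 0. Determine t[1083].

2

t[0] = 3; t[1] = 3; t[2] = 6; t[3] = 9; t[4] = 2; t[5] = 11; t[6] = 0; t[7] = 11; t[8] = 11; t[9] = 9; t[10] = 7; t[11] = 3; t[12] = 10; t[13] = 0; t[14] = 10; t[15] = 10; t[16] = 7; t[17] = 4; t[18] = 11; t[19] = 2; t[20] = 0; t[21] = 2; t[22] = 2; t[23] = 4; t[24] = 6; t[25] = 10; t[26] = 3; t[27] = 0; t[28] = 3; t[29] = 3.
The sequence repeats with period 28.
(1083 - 0) mod 28 = 19, so t[1083] = t[19] = 2.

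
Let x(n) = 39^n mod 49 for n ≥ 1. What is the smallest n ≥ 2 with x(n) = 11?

16

We have x(1) = 39,  x(2) = 2,  x(3) = 29,  x(4) = 4,  x(5) = 9,  x(6) = 8,  x(7) = 18,  x(8) = 16,  x(9) = 36,  x(10) = 32,  x(11) = 23,  x(12) = 15,  x(13) = 46,  x(14) = 30,  x(15) = 43,  x(16) = 11,  x(17) = 37,  x(18) = 22,  x(19) = 25,  x(20) = 44,  x(21) = 1,  x(22) = 39.
Since x(22) = x(1) = 39, the sequence is periodic with period 21.
The value 11 first appears (with n ≥ 2) at x(16).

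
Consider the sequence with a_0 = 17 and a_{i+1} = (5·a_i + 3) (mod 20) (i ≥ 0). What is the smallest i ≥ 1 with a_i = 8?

1

We have a_0 = 17; a_1 = 8; a_2 = 3; a_3 = 18; a_4 = 13; a_5 = 8.
Since a_5 = a_1 = 8, the sequence is eventually periodic: after a pre-period of length 1 it cycles with period 4.
The value 8 first appears (with i ≥ 1) at a_1.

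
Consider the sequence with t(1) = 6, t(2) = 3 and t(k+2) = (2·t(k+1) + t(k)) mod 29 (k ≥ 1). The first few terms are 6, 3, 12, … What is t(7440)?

t(1) = 6; t(2) = 3; t(3) = 12; t(4) = 27; t(5) = 8; t(6) = 14; t(7) = 7; t(8) = 28; t(9) = 5; t(10) = 9; t(11) = 23; t(12) = 26; t(13) = 17; t(14) = 2; t(15) = 21; t(16) = 15; t(17) = 22; t(18) = 1; t(19) = 24; t(20) = 20; t(21) = 6; t(22) = 3.
Since (t(21), t(22)) = (t(1), t(2)) = (6, 3) (two consecutive terms determine the rest), the sequence is periodic with period 20.
(7440 - 1) mod 20 = 19, so t(7440) = t(20) = 20.

20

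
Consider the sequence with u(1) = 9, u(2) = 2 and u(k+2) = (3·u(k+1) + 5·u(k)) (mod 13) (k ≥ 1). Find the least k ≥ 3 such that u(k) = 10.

Listing terms: u(1) = 9,  u(2) = 2,  u(3) = 12,  u(4) = 7,  u(5) = 3,  u(6) = 5,  u(7) = 4,  u(8) = 11,  u(9) = 1,  u(10) = 6,  u(11) = 10,  u(12) = 8,  u(13) = 9,  u(14) = 2.
Since (u(13), u(14)) = (u(1), u(2)) = (9, 2) (two consecutive terms determine the rest), the sequence is periodic with period 12.
The value 10 first appears (with k ≥ 3) at u(11).

11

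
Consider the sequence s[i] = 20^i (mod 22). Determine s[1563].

14

We have s[1] = 20; s[2] = 4; s[3] = 14; s[4] = 16; s[5] = 12; s[6] = 20.
Since s[6] = s[1] = 20, the sequence is periodic with period 5.
So s[1563] = s[1 + ((1563-1) mod 5)] = s[3] = 14.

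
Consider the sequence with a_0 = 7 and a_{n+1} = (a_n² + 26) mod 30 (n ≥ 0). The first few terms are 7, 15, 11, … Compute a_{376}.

a_0 = 7; a_1 = 15; a_2 = 11; a_3 = 27; a_4 = 5; a_5 = 21; a_6 = 17; a_7 = 15.
Since a_7 = a_1 = 15, the sequence is eventually periodic: after a pre-period of length 1 it cycles with period 6.
For n ≥ 1, a_n depends only on (n - 1) mod 6. (376 - 1) mod 6 = 3, so a_{376} = a_4 = 5.

5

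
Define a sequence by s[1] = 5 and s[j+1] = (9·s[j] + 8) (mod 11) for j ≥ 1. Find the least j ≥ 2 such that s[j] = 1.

3

Listing terms: s[1] = 5,  s[2] = 9,  s[3] = 1,  s[4] = 6,  s[5] = 7,  s[6] = 5.
Since s[6] = s[1] = 5, the sequence is periodic with period 5.
The value 1 first appears (with j ≥ 2) at s[3].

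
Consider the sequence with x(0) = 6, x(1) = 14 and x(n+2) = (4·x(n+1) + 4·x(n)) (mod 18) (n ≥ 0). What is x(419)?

Computing terms: x(0) = 6,  x(1) = 14,  x(2) = 8,  x(3) = 16,  x(4) = 6,  x(5) = 16,  x(6) = 16,  x(7) = 2,  x(8) = 0,  x(9) = 8,  x(10) = 14,  x(11) = 16,  x(12) = 12,  x(13) = 4,  x(14) = 10,  x(15) = 2,  x(16) = 12,  x(17) = 2,  x(18) = 2,  x(19) = 16,  x(20) = 0,  x(21) = 10,  x(22) = 4,  x(23) = 2,  x(24) = 6,  x(25) = 14.
Since (x(24), x(25)) = (x(0), x(1)) = (6, 14) (two consecutive terms determine the rest), the sequence is periodic with period 24.
So x(419) = x(0 + ((419-0) mod 24)) = x(11) = 16.

16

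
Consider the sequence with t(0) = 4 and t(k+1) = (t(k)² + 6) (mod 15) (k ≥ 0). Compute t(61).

7

Computing terms: t(0) = 4, t(1) = 7, t(2) = 10, t(3) = 1, t(4) = 7.
Since t(4) = t(1) = 7, the sequence is eventually periodic: after a pre-period of length 1 it cycles with period 3.
For k ≥ 1, t(k) depends only on (k - 1) mod 3. (61 - 1) mod 3 = 0, so t(61) = t(1) = 7.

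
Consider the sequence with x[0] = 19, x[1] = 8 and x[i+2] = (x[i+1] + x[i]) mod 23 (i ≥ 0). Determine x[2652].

14

We have x[0] = 19; x[1] = 8; x[2] = 4; x[3] = 12; x[4] = 16; x[5] = 5; x[6] = 21; x[7] = 3; x[8] = 1; x[9] = 4; x[10] = 5; x[11] = 9; x[12] = 14; x[13] = 0; x[14] = 14; x[15] = 14; x[16] = 5; x[17] = 19; x[18] = 1; x[19] = 20; x[20] = 21; x[21] = 18; x[22] = 16; x[23] = 11; x[24] = 4; x[25] = 15; x[26] = 19; x[27] = 11; x[28] = 7; x[29] = 18; x[30] = 2; x[31] = 20; x[32] = 22; x[33] = 19; x[34] = 18; x[35] = 14; x[36] = 9; x[37] = 0; x[38] = 9; x[39] = 9; x[40] = 18; x[41] = 4; x[42] = 22; x[43] = 3; x[44] = 2; x[45] = 5; x[46] = 7; x[47] = 12; x[48] = 19; x[49] = 8.
The sequence repeats with period 48.
So x[2652] = x[0 + ((2652-0) mod 48)] = x[12] = 14.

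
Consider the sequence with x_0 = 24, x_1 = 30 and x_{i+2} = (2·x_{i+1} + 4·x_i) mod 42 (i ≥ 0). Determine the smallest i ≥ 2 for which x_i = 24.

19

x_0 = 24; x_1 = 30; x_2 = 30; x_3 = 12; x_4 = 18; x_5 = 0; x_6 = 30; x_7 = 18; x_8 = 30; x_9 = 6; x_{10} = 6; x_{11} = 36; x_{12} = 12; x_{13} = 0; x_{14} = 6; x_{15} = 12; x_{16} = 6; x_{17} = 18; x_{18} = 18; x_{19} = 24; x_{20} = 36; x_{21} = 0; x_{22} = 18; x_{23} = 36; x_{24} = 18; x_{25} = 12; x_{26} = 12; x_{27} = 30; x_{28} = 24; x_{29} = 0; x_{30} = 12; x_{31} = 24; x_{32} = 12; x_{33} = 36; x_{34} = 36; x_{35} = 6; x_{36} = 30; x_{37} = 0; x_{38} = 36; x_{39} = 30; x_{40} = 36; x_{41} = 24; x_{42} = 24; x_{43} = 18; x_{44} = 6; x_{45} = 0; x_{46} = 24; x_{47} = 6; x_{48} = 24; x_{49} = 30.
The sequence repeats with period 48.
The value 24 first appears (with i ≥ 2) at x_{19}.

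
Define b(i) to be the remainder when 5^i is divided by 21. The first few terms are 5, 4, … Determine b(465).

b(1) = 5, b(2) = 4, b(3) = 20, b(4) = 16, b(5) = 17, b(6) = 1, b(7) = 5.
Since b(7) = b(1) = 5, the sequence is periodic with period 6.
(465 - 1) mod 6 = 2, so b(465) = b(3) = 20.

20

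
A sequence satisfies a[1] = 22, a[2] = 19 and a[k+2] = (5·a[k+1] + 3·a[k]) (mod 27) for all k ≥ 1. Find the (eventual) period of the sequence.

18

Listing terms: a[1] = 22, a[2] = 19, a[3] = 26, a[4] = 25, a[5] = 14, a[6] = 10, a[7] = 11, a[8] = 4, a[9] = 26, a[10] = 7, a[11] = 5, a[12] = 19, a[13] = 2, a[14] = 13, a[15] = 17, a[16] = 16, a[17] = 23, a[18] = 1, a[19] = 20, a[20] = 22, a[21] = 8, a[22] = 25, a[23] = 14.
Since (a[22], a[23]) = (a[4], a[5]) = (25, 14) (two consecutive terms determine the rest), the sequence is eventually periodic: after a pre-period of length 3 it cycles with period 18.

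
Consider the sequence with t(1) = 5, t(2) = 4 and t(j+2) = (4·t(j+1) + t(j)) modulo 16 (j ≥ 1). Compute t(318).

12

t(1) = 5; t(2) = 4; t(3) = 5; t(4) = 8; t(5) = 5; t(6) = 12; t(7) = 5; t(8) = 0; t(9) = 5; t(10) = 4.
The sequence repeats with period 8.
So t(318) = t(1 + ((318-1) mod 8)) = t(6) = 12.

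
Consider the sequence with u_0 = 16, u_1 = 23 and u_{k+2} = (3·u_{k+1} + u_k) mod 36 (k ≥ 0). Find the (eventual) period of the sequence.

6

Computing terms: u_0 = 16; u_1 = 23; u_2 = 13; u_3 = 26; u_4 = 19; u_5 = 11; u_6 = 16; u_7 = 23.
The sequence repeats with period 6.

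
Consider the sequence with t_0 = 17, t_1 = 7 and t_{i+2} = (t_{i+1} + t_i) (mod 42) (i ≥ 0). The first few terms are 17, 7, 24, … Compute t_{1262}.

Computing terms: t_0 = 17,  t_1 = 7,  t_2 = 24,  t_3 = 31,  t_4 = 13,  t_5 = 2,  t_6 = 15,  t_7 = 17,  t_8 = 32,  t_9 = 7,  t_{10} = 39,  t_{11} = 4,  t_{12} = 1,  t_{13} = 5,  t_{14} = 6,  t_{15} = 11,  t_{16} = 17,  t_{17} = 28,  t_{18} = 3,  t_{19} = 31,  t_{20} = 34,  t_{21} = 23,  t_{22} = 15,  t_{23} = 38,  t_{24} = 11,  t_{25} = 7,  t_{26} = 18,  t_{27} = 25,  t_{28} = 1,  t_{29} = 26,  t_{30} = 27,  t_{31} = 11,  t_{32} = 38,  t_{33} = 7,  t_{34} = 3,  t_{35} = 10,  t_{36} = 13,  t_{37} = 23,  t_{38} = 36,  t_{39} = 17,  t_{40} = 11,  t_{41} = 28,  t_{42} = 39,  t_{43} = 25,  t_{44} = 22,  t_{45} = 5,  t_{46} = 27,  t_{47} = 32,  t_{48} = 17,  t_{49} = 7.
The sequence repeats with period 48.
(1262 - 0) mod 48 = 14, so t_{1262} = t_{14} = 6.

6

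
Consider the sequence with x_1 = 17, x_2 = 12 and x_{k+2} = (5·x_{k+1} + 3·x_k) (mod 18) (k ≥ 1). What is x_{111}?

Listing terms: x_1 = 17; x_2 = 12; x_3 = 3; x_4 = 15; x_5 = 12; x_6 = 15; x_7 = 3; x_8 = 6; x_9 = 3; x_{10} = 15.
Since (x_9, x_{10}) = (x_3, x_4) = (3, 15) (two consecutive terms determine the rest), the sequence is eventually periodic: after a pre-period of length 2 it cycles with period 6.
For k ≥ 3, x_k depends only on (k - 3) mod 6. (111 - 3) mod 6 = 0, so x_{111} = x_3 = 3.

3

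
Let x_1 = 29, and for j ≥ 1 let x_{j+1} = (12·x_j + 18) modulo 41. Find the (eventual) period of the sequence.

40

Computing terms: x_1 = 29, x_2 = 38, x_3 = 23, x_4 = 7, x_5 = 20, x_6 = 12, x_7 = 39, x_8 = 35, x_9 = 28, x_{10} = 26, x_{11} = 2, x_{12} = 1, x_{13} = 30, x_{14} = 9, x_{15} = 3, x_{16} = 13, x_{17} = 10, x_{18} = 15, x_{19} = 34, x_{20} = 16, x_{21} = 5, x_{22} = 37, x_{23} = 11, x_{24} = 27, x_{25} = 14, x_{26} = 22, x_{27} = 36, x_{28} = 40, x_{29} = 6, x_{30} = 8, x_{31} = 32, x_{32} = 33, x_{33} = 4, x_{34} = 25, x_{35} = 31, x_{36} = 21, x_{37} = 24, x_{38} = 19, x_{39} = 0, x_{40} = 18, x_{41} = 29.
The sequence repeats with period 40.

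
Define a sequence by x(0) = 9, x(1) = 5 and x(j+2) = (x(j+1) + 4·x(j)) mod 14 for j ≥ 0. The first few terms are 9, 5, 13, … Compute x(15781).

7

Listing terms: x(0) = 9,  x(1) = 5,  x(2) = 13,  x(3) = 5,  x(4) = 1,  x(5) = 7,  x(6) = 11,  x(7) = 11,  x(8) = 13,  x(9) = 1,  x(10) = 11,  x(11) = 1,  x(12) = 3,  x(13) = 7,  x(14) = 5,  x(15) = 5,  x(16) = 11,  x(17) = 3,  x(18) = 5,  x(19) = 3,  x(20) = 9,  x(21) = 7,  x(22) = 1,  x(23) = 1,  x(24) = 5,  x(25) = 9,  x(26) = 1,  x(27) = 9,  x(28) = 13,  x(29) = 7,  x(30) = 3,  x(31) = 3,  x(32) = 1,  x(33) = 13,  x(34) = 3,  x(35) = 13,  x(36) = 11,  x(37) = 7,  x(38) = 9,  x(39) = 9,  x(40) = 3,  x(41) = 11,  x(42) = 9,  x(43) = 11,  x(44) = 5,  x(45) = 7,  x(46) = 13,  x(47) = 13,  x(48) = 9,  x(49) = 5.
Since (x(48), x(49)) = (x(0), x(1)) = (9, 5) (two consecutive terms determine the rest), the sequence is periodic with period 48.
(15781 - 0) mod 48 = 37, so x(15781) = x(37) = 7.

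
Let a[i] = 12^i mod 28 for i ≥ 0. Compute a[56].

a[0] = 1; a[1] = 12; a[2] = 4; a[3] = 20; a[4] = 16; a[5] = 24; a[6] = 8; a[7] = 12.
Since a[7] = a[1] = 12, the sequence is eventually periodic: after a pre-period of length 1 it cycles with period 6.
For i ≥ 1, a[i] depends only on (i - 1) mod 6. (56 - 1) mod 6 = 1, so a[56] = a[2] = 4.

4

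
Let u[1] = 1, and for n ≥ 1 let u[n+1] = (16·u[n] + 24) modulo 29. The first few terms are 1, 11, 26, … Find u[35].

u[1] = 1, u[2] = 11, u[3] = 26, u[4] = 5, u[5] = 17, u[6] = 6, u[7] = 4, u[8] = 1.
Since u[8] = u[1] = 1, the sequence is periodic with period 7.
(35 - 1) mod 7 = 6, so u[35] = u[7] = 4.

4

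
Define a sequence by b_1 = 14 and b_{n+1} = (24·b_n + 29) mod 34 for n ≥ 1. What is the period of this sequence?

Listing terms: b_1 = 14; b_2 = 25; b_3 = 17; b_4 = 29; b_5 = 11; b_6 = 21; b_7 = 23; b_8 = 3; b_9 = 33; b_{10} = 5; b_{11} = 13; b_{12} = 1; b_{13} = 19; b_{14} = 9; b_{15} = 7; b_{16} = 27; b_{17} = 31; b_{18} = 25.
Since b_{18} = b_2 = 25, the sequence is eventually periodic: after a pre-period of length 1 it cycles with period 16.

16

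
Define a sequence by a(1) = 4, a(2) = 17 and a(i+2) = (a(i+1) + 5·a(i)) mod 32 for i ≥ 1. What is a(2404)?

26

Computing terms: a(1) = 4; a(2) = 17; a(3) = 5; a(4) = 26; a(5) = 19; a(6) = 21; a(7) = 20; a(8) = 29; a(9) = 1; a(10) = 18; a(11) = 23; a(12) = 17; a(13) = 4; a(14) = 25; a(15) = 13; a(16) = 10; a(17) = 11; a(18) = 29; a(19) = 20; a(20) = 5; a(21) = 9; a(22) = 2; a(23) = 15; a(24) = 25; a(25) = 4; a(26) = 1; a(27) = 21; a(28) = 26; a(29) = 3; a(30) = 5; a(31) = 20; a(32) = 13; a(33) = 17; a(34) = 18; a(35) = 7; a(36) = 1; a(37) = 4; a(38) = 9; a(39) = 29; a(40) = 10; a(41) = 27; a(42) = 13; a(43) = 20; a(44) = 21; a(45) = 25; a(46) = 2; a(47) = 31; a(48) = 9; a(49) = 4; a(50) = 17.
The sequence repeats with period 48.
(2404 - 1) mod 48 = 3, so a(2404) = a(4) = 26.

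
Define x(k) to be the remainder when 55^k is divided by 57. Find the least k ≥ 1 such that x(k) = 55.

We have x(0) = 1,  x(1) = 55,  x(2) = 4,  x(3) = 49,  x(4) = 16,  x(5) = 25,  x(6) = 7,  x(7) = 43,  x(8) = 28,  x(9) = 1.
The sequence repeats with period 9.
The value 55 first appears (with k ≥ 1) at x(1).

1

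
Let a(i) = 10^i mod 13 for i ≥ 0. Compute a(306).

1

Listing terms: a(0) = 1; a(1) = 10; a(2) = 9; a(3) = 12; a(4) = 3; a(5) = 4; a(6) = 1.
Since a(6) = a(0) = 1, the sequence is periodic with period 6.
So a(306) = a(0 + ((306-0) mod 6)) = a(0) = 1.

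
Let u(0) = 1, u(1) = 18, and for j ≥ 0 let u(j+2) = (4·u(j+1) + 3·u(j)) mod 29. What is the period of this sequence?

Computing terms: u(0) = 1, u(1) = 18, u(2) = 17, u(3) = 6, u(4) = 17, u(5) = 28, u(6) = 18, u(7) = 11, u(8) = 11, u(9) = 19, u(10) = 22, u(11) = 0, u(12) = 8, u(13) = 3, u(14) = 7, u(15) = 8, u(16) = 24, u(17) = 4, u(18) = 1, u(19) = 16, u(20) = 9, u(21) = 26, u(22) = 15, u(23) = 22, u(24) = 17, u(25) = 18, u(26) = 7, u(27) = 24, u(28) = 1, u(29) = 18.
The sequence repeats with period 28.

28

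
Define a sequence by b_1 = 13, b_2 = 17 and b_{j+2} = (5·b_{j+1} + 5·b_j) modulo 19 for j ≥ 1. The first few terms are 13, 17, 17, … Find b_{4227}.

12

We have b_1 = 13,  b_2 = 17,  b_3 = 17,  b_4 = 18,  b_5 = 4,  b_6 = 15,  b_7 = 0,  b_8 = 18,  b_9 = 14,  b_{10} = 8,  b_{11} = 15,  b_{12} = 1,  b_{13} = 4,  b_{14} = 6,  b_{15} = 12,  b_{16} = 14,  b_{17} = 16,  b_{18} = 17,  b_{19} = 13,  b_{20} = 17.
The sequence repeats with period 18.
(4227 - 1) mod 18 = 14, so b_{4227} = b_{15} = 12.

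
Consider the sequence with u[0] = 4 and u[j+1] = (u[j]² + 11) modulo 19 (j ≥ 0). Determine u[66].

12

We have u[0] = 4; u[1] = 8; u[2] = 18; u[3] = 12; u[4] = 3; u[5] = 1; u[6] = 12.
Since u[6] = u[3] = 12, the sequence is eventually periodic: after a pre-period of length 3 it cycles with period 3.
For j ≥ 3, u[j] depends only on (j - 3) mod 3. (66 - 3) mod 3 = 0, so u[66] = u[3] = 12.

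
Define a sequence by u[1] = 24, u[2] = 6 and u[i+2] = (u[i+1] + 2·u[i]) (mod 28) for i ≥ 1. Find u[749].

We have u[1] = 24,  u[2] = 6,  u[3] = 26,  u[4] = 10,  u[5] = 6,  u[6] = 26.
Since (u[5], u[6]) = (u[2], u[3]) = (6, 26) (two consecutive terms determine the rest), the sequence is eventually periodic: after a pre-period of length 1 it cycles with period 3.
For i ≥ 2, u[i] depends only on (i - 2) mod 3. (749 - 2) mod 3 = 0, so u[749] = u[2] = 6.

6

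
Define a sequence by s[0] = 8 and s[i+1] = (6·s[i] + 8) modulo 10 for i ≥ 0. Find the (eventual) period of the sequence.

s[0] = 8,  s[1] = 6,  s[2] = 4,  s[3] = 2,  s[4] = 0,  s[5] = 8.
Since s[5] = s[0] = 8, the sequence is periodic with period 5.

5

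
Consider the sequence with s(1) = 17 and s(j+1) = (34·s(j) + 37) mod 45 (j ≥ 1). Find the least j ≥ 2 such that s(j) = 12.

Listing terms: s(1) = 17,  s(2) = 30,  s(3) = 22,  s(4) = 20,  s(5) = 42,  s(6) = 25,  s(7) = 32,  s(8) = 0,  s(9) = 37,  s(10) = 35,  s(11) = 12,  s(12) = 40,  s(13) = 2,  s(14) = 15,  s(15) = 7,  s(16) = 5,  s(17) = 27,  s(18) = 10,  s(19) = 17.
The sequence repeats with period 18.
The value 12 first appears (with j ≥ 2) at s(11).

11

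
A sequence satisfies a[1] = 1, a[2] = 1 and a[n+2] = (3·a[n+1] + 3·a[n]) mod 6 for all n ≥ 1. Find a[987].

0

a[1] = 1,  a[2] = 1,  a[3] = 0,  a[4] = 3,  a[5] = 3,  a[6] = 0,  a[7] = 3.
Since (a[6], a[7]) = (a[3], a[4]) = (0, 3) (two consecutive terms determine the rest), the sequence is eventually periodic: after a pre-period of length 2 it cycles with period 3.
For n ≥ 3, a[n] depends only on (n - 3) mod 3. (987 - 3) mod 3 = 0, so a[987] = a[3] = 0.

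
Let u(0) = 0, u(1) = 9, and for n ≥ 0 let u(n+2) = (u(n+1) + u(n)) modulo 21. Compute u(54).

9

Listing terms: u(0) = 0, u(1) = 9, u(2) = 9, u(3) = 18, u(4) = 6, u(5) = 3, u(6) = 9, u(7) = 12, u(8) = 0, u(9) = 12, u(10) = 12, u(11) = 3, u(12) = 15, u(13) = 18, u(14) = 12, u(15) = 9, u(16) = 0, u(17) = 9.
Since (u(16), u(17)) = (u(0), u(1)) = (0, 9) (two consecutive terms determine the rest), the sequence is periodic with period 16.
(54 - 0) mod 16 = 6, so u(54) = u(6) = 9.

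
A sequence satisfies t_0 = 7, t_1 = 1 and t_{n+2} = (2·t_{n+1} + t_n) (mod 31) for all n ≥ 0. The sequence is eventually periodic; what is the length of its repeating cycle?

15

Computing terms: t_0 = 7,  t_1 = 1,  t_2 = 9,  t_3 = 19,  t_4 = 16,  t_5 = 20,  t_6 = 25,  t_7 = 8,  t_8 = 10,  t_9 = 28,  t_{10} = 4,  t_{11} = 5,  t_{12} = 14,  t_{13} = 2,  t_{14} = 18,  t_{15} = 7,  t_{16} = 1.
Since (t_{15}, t_{16}) = (t_0, t_1) = (7, 1) (two consecutive terms determine the rest), the sequence is periodic with period 15.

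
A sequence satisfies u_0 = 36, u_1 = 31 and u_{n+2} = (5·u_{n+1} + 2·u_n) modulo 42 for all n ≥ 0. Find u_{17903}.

41

u_0 = 36, u_1 = 31, u_2 = 17, u_3 = 21, u_4 = 13, u_5 = 23, u_6 = 15, u_7 = 37, u_8 = 5, u_9 = 15, u_{10} = 1, u_{11} = 35, u_{12} = 9, u_{13} = 31, u_{14} = 5, u_{15} = 3, u_{16} = 25, u_{17} = 5, u_{18} = 33, u_{19} = 7, u_{20} = 17, u_{21} = 15, u_{22} = 25, u_{23} = 29, u_{24} = 27, u_{25} = 25, u_{26} = 11, u_{27} = 21, u_{28} = 1, u_{29} = 5, u_{30} = 27, u_{31} = 19, u_{32} = 23, u_{33} = 27, u_{34} = 13, u_{35} = 35, u_{36} = 33, u_{37} = 25, u_{38} = 23, u_{39} = 39, u_{40} = 31, u_{41} = 23, u_{42} = 9, u_{43} = 7, u_{44} = 11, u_{45} = 27, u_{46} = 31, u_{47} = 41, u_{48} = 15, u_{49} = 31, u_{50} = 17.
Since (u_{49}, u_{50}) = (u_1, u_2) = (31, 17) (two consecutive terms determine the rest), the sequence is eventually periodic: after a pre-period of length 1 it cycles with period 48.
For n ≥ 1, u_n depends only on (n - 1) mod 48. (17903 - 1) mod 48 = 46, so u_{17903} = u_{47} = 41.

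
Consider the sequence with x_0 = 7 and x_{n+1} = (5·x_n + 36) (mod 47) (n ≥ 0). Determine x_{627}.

31

Computing terms: x_0 = 7, x_1 = 24, x_2 = 15, x_3 = 17, x_4 = 27, x_5 = 30, x_6 = 45, x_7 = 26, x_8 = 25, x_9 = 20, x_{10} = 42, x_{11} = 11, x_{12} = 44, x_{13} = 21, x_{14} = 0, x_{15} = 36, x_{16} = 28, x_{17} = 35, x_{18} = 23, x_{19} = 10, x_{20} = 39, x_{21} = 43, x_{22} = 16, x_{23} = 22, x_{24} = 5, x_{25} = 14, x_{26} = 12, x_{27} = 2, x_{28} = 46, x_{29} = 31, x_{30} = 3, x_{31} = 4, x_{32} = 9, x_{33} = 34, x_{34} = 18, x_{35} = 32, x_{36} = 8, x_{37} = 29, x_{38} = 40, x_{39} = 1, x_{40} = 41, x_{41} = 6, x_{42} = 19, x_{43} = 37, x_{44} = 33, x_{45} = 13, x_{46} = 7.
The sequence repeats with period 46.
(627 - 0) mod 46 = 29, so x_{627} = x_{29} = 31.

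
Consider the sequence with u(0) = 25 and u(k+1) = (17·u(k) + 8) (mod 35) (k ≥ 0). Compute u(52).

Listing terms: u(0) = 25, u(1) = 13, u(2) = 19, u(3) = 16, u(4) = 0, u(5) = 8, u(6) = 4, u(7) = 6, u(8) = 5, u(9) = 23, u(10) = 14, u(11) = 1, u(12) = 25.
Since u(12) = u(0) = 25, the sequence is periodic with period 12.
So u(52) = u(0 + ((52-0) mod 12)) = u(4) = 0.

0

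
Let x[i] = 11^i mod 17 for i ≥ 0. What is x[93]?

x[0] = 1, x[1] = 11, x[2] = 2, x[3] = 5, x[4] = 4, x[5] = 10, x[6] = 8, x[7] = 3, x[8] = 16, x[9] = 6, x[10] = 15, x[11] = 12, x[12] = 13, x[13] = 7, x[14] = 9, x[15] = 14, x[16] = 1.
The sequence repeats with period 16.
(93 - 0) mod 16 = 13, so x[93] = x[13] = 7.

7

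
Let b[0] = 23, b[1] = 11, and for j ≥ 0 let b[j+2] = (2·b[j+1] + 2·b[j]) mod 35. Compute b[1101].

6

b[0] = 23; b[1] = 11; b[2] = 33; b[3] = 18; b[4] = 32; b[5] = 30; b[6] = 19; b[7] = 28; b[8] = 24; b[9] = 34; b[10] = 11; b[11] = 20; b[12] = 27; b[13] = 24; b[14] = 32; b[15] = 7; b[16] = 8; b[17] = 30; b[18] = 6; b[19] = 2; b[20] = 16; b[21] = 1; b[22] = 34; b[23] = 0; b[24] = 33; b[25] = 31; b[26] = 23; b[27] = 3; b[28] = 17; b[29] = 5; b[30] = 9; b[31] = 28; b[32] = 4; b[33] = 29; b[34] = 31; b[35] = 15; b[36] = 22; b[37] = 4; b[38] = 17; b[39] = 7; b[40] = 13; b[41] = 5; b[42] = 1; b[43] = 12; b[44] = 26; b[45] = 6; b[46] = 29; b[47] = 0; b[48] = 23; b[49] = 11.
The sequence repeats with period 48.
So b[1101] = b[0 + ((1101-0) mod 48)] = b[45] = 6.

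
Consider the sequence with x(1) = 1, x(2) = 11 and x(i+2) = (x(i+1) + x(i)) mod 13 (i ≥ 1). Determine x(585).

11

Listing terms: x(1) = 1; x(2) = 11; x(3) = 12; x(4) = 10; x(5) = 9; x(6) = 6; x(7) = 2; x(8) = 8; x(9) = 10; x(10) = 5; x(11) = 2; x(12) = 7; x(13) = 9; x(14) = 3; x(15) = 12; x(16) = 2; x(17) = 1; x(18) = 3; x(19) = 4; x(20) = 7; x(21) = 11; x(22) = 5; x(23) = 3; x(24) = 8; x(25) = 11; x(26) = 6; x(27) = 4; x(28) = 10; x(29) = 1; x(30) = 11.
Since (x(29), x(30)) = (x(1), x(2)) = (1, 11) (two consecutive terms determine the rest), the sequence is periodic with period 28.
So x(585) = x(1 + ((585-1) mod 28)) = x(25) = 11.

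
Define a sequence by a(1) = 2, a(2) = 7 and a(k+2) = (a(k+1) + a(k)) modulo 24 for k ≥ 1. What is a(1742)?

Computing terms: a(1) = 2; a(2) = 7; a(3) = 9; a(4) = 16; a(5) = 1; a(6) = 17; a(7) = 18; a(8) = 11; a(9) = 5; a(10) = 16; a(11) = 21; a(12) = 13; a(13) = 10; a(14) = 23; a(15) = 9; a(16) = 8; a(17) = 17; a(18) = 1; a(19) = 18; a(20) = 19; a(21) = 13; a(22) = 8; a(23) = 21; a(24) = 5; a(25) = 2; a(26) = 7.
Since (a(25), a(26)) = (a(1), a(2)) = (2, 7) (two consecutive terms determine the rest), the sequence is periodic with period 24.
(1742 - 1) mod 24 = 13, so a(1742) = a(14) = 23.

23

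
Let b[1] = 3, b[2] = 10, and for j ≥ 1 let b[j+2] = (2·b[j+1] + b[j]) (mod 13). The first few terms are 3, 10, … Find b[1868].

12

We have b[1] = 3; b[2] = 10; b[3] = 10; b[4] = 4; b[5] = 5; b[6] = 1; b[7] = 7; b[8] = 2; b[9] = 11; b[10] = 11; b[11] = 7; b[12] = 12; b[13] = 5; b[14] = 9; b[15] = 10; b[16] = 3; b[17] = 3; b[18] = 9; b[19] = 8; b[20] = 12; b[21] = 6; b[22] = 11; b[23] = 2; b[24] = 2; b[25] = 6; b[26] = 1; b[27] = 8; b[28] = 4; b[29] = 3; b[30] = 10.
Since (b[29], b[30]) = (b[1], b[2]) = (3, 10) (two consecutive terms determine the rest), the sequence is periodic with period 28.
(1868 - 1) mod 28 = 19, so b[1868] = b[20] = 12.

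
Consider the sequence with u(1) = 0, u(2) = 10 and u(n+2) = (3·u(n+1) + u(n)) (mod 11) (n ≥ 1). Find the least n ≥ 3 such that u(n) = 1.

Listing terms: u(1) = 0; u(2) = 10; u(3) = 8; u(4) = 1; u(5) = 0; u(6) = 1; u(7) = 3; u(8) = 10; u(9) = 0; u(10) = 10.
The sequence repeats with period 8.
The value 1 first appears (with n ≥ 3) at u(4).

4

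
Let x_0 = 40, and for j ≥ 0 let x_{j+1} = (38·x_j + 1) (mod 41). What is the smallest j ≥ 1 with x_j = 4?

1

Listing terms: x_0 = 40,  x_1 = 4,  x_2 = 30,  x_3 = 34,  x_4 = 22,  x_5 = 17,  x_6 = 32,  x_7 = 28,  x_8 = 40.
Since x_8 = x_0 = 40, the sequence is periodic with period 8.
The value 4 first appears (with j ≥ 1) at x_1.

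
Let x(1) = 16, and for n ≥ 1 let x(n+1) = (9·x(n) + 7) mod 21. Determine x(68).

4

We have x(1) = 16,  x(2) = 4,  x(3) = 1,  x(4) = 16.
The sequence repeats with period 3.
So x(68) = x(1 + ((68-1) mod 3)) = x(2) = 4.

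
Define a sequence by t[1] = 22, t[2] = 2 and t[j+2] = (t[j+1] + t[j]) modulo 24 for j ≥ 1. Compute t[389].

We have t[1] = 22; t[2] = 2; t[3] = 0; t[4] = 2; t[5] = 2; t[6] = 4; t[7] = 6; t[8] = 10; t[9] = 16; t[10] = 2; t[11] = 18; t[12] = 20; t[13] = 14; t[14] = 10; t[15] = 0; t[16] = 10; t[17] = 10; t[18] = 20; t[19] = 6; t[20] = 2; t[21] = 8; t[22] = 10; t[23] = 18; t[24] = 4; t[25] = 22; t[26] = 2.
The sequence repeats with period 24.
(389 - 1) mod 24 = 4, so t[389] = t[5] = 2.

2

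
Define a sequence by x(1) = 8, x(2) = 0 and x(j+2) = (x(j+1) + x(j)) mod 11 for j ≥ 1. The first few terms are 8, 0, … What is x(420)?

3

Listing terms: x(1) = 8; x(2) = 0; x(3) = 8; x(4) = 8; x(5) = 5; x(6) = 2; x(7) = 7; x(8) = 9; x(9) = 5; x(10) = 3; x(11) = 8; x(12) = 0.
Since (x(11), x(12)) = (x(1), x(2)) = (8, 0) (two consecutive terms determine the rest), the sequence is periodic with period 10.
(420 - 1) mod 10 = 9, so x(420) = x(10) = 3.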